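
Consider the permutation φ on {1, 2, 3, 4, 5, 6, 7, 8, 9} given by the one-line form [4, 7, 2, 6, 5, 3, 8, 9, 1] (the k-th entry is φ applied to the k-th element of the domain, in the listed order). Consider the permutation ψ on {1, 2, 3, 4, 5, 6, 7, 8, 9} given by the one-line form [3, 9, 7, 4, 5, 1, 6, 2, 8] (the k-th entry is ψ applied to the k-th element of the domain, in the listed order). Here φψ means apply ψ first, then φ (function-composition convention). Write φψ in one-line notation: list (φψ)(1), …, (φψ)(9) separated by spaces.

2 1 8 6 5 4 3 7 9

Chase each element through ψ then φ: 1 → 3 → 2; 2 → 9 → 1; 3 → 7 → 8; 4 → 4 → 6; 5 → 5 → 5; 6 → 1 → 4; 7 → 6 → 3; 8 → 2 → 7; 9 → 8 → 9.
Collecting the images, φψ = [2 1 8 6 5 4 3 7 9].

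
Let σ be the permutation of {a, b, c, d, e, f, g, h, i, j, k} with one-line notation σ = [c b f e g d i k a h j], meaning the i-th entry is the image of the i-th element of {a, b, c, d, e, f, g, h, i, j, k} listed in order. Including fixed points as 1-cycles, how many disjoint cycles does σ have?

The cycle decomposition is (a c f d e g i)(b)(h k j), which has 3 cycles (counting 1-cycles).

3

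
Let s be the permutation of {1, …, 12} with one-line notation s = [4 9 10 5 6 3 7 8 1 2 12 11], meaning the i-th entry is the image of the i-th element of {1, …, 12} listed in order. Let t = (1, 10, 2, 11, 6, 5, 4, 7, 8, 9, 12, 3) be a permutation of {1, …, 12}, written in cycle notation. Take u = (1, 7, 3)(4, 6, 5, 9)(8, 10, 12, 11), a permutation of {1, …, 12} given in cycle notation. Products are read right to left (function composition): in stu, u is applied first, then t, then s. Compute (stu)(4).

6

Apply the permutations in order: u(4) = 6, then t(6) = 5, then s(5) = 6. So (stu)(4) = 6.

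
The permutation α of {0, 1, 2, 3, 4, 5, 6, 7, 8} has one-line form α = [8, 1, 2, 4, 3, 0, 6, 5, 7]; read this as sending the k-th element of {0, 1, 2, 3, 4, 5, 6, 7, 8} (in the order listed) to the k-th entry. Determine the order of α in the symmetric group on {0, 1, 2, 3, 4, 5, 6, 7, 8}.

4

Decomposing into disjoint cycles gives cycle lengths 4, 2, 1, 1, 1.
Since disjoint cycles commute, ord(α) = lcm(4, 2) = 4.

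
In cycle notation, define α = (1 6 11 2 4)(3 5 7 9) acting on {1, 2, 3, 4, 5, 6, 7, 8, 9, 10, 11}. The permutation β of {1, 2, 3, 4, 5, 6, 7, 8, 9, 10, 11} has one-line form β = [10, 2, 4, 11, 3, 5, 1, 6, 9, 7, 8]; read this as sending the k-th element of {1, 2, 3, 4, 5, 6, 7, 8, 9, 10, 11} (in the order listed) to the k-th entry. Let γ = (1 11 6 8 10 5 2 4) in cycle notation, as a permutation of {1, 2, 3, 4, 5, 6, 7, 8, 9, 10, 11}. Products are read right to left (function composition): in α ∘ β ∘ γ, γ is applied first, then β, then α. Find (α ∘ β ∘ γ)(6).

(α ∘ β ∘ γ)(6) = α(β(γ(6))). γ(6) = 8, then β(8) = 6, then α(6) = 11, so the result is 11.

11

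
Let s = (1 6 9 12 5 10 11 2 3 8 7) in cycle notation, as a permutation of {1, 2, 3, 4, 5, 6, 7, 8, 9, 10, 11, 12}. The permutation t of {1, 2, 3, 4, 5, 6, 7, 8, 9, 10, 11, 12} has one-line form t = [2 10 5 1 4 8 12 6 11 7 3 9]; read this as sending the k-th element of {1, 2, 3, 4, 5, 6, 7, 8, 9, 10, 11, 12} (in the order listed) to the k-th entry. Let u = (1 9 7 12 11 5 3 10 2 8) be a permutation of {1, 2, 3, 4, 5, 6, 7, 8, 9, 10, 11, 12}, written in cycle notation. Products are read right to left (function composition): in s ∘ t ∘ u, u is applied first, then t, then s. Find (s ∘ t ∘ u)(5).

10

Apply the permutations in order: u(5) = 3, then t(3) = 5, then s(5) = 10. So (s ∘ t ∘ u)(5) = 10.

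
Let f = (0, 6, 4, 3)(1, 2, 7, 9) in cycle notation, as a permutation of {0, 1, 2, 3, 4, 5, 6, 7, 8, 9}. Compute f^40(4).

4

4 lies in the 4-cycle (0, 6, 4, 3).
Powers repeat with period 4 on this cycle, and 40 mod 4 = 0, so f^40(4) = f^0(4).
So f^40(4) = 4.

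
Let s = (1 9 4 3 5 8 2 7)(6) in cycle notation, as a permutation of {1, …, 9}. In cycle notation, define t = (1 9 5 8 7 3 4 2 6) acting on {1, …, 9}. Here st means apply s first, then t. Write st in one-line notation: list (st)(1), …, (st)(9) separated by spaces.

For each element, apply s then t: 1 → 9 → 5; 2 → 7 → 3; 3 → 5 → 8; 4 → 3 → 4; 5 → 8 → 7; 6 → 6 → 1; 7 → 1 → 9; 8 → 2 → 6; 9 → 4 → 2.
Collecting the images, st = [5 3 8 4 7 1 9 6 2].

5 3 8 4 7 1 9 6 2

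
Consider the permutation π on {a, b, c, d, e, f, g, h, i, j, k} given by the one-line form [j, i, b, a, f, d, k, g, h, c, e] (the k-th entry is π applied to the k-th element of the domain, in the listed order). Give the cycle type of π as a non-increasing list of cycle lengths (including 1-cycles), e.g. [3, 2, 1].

The disjoint cycles are (a, j, c, b, i, h, g, k, e, f, d), with lengths 11 in non-increasing order.

[11]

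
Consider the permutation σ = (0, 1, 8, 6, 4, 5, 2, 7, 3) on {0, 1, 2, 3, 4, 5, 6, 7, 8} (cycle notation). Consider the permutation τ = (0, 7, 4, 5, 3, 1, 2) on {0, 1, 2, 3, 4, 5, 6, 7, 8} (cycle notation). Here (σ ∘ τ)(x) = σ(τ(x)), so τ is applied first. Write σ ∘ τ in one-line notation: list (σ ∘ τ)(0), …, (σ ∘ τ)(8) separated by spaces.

For each element, apply τ then σ: 0 → 7 → 3; 1 → 2 → 7; 2 → 0 → 1; 3 → 1 → 8; 4 → 5 → 2; 5 → 3 → 0; 6 → 6 → 4; 7 → 4 → 5; 8 → 8 → 6.
Collecting the images, σ ∘ τ = [3 7 1 8 2 0 4 5 6].

3 7 1 8 2 0 4 5 6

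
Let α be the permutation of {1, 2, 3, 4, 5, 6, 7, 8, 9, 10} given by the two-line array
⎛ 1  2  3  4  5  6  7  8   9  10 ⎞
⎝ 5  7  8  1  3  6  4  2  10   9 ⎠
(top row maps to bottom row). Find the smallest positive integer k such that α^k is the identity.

The disjoint-cycle form of α has cycle lengths 7, 2, 1.
The order is lcm(7, 2) = 14.

14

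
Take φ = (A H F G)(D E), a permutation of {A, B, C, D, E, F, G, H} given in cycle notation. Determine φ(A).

H

Within (A H F G), A ↦ H.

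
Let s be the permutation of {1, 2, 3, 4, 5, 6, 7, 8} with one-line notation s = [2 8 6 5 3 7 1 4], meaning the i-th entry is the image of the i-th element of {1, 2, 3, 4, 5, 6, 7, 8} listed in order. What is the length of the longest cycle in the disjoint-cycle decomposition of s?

8

Decomposing into disjoint cycles gives (1 2 8 4 5 3 6 7); the longest has length 8.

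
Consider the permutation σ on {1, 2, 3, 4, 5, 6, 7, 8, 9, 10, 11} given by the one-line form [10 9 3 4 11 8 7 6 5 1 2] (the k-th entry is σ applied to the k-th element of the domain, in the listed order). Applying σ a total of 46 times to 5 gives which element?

Tracing 5 → 11 → … returns to 5 after 4 steps, so 5 lies in a 4-cycle (2 9 5 11).
Since the cycle has length 4, σ^46 acts on it the same as σ^2 (46 mod 4 = 2).
Stepping 2 places around the cycle: 5 → 11 → 2.

2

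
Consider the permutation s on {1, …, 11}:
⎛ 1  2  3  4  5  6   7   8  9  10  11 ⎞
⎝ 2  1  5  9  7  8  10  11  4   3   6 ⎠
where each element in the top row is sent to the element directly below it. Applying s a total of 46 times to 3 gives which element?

7

Tracing 3 → 5 → … returns to 3 after 4 steps, so 3 lies in a 4-cycle (3, 5, 7, 10).
On a 4-cycle, s^4 is the identity, so s^46 = s^2 there (46 ≡ 2 mod 4).
Stepping 2 places around the cycle: 3 → 5 → 7.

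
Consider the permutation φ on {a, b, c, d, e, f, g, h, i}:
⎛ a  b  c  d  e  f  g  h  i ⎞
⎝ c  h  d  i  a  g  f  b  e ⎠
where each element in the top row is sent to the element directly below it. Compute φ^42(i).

Tracing i → e → … returns to i after 5 steps, so i lies in a 5-cycle (a c d i e).
Powers repeat with period 5 on this cycle, and 42 mod 5 = 2, so φ^42(i) = φ^2(i).
Advancing 2 steps from i: i → e → a.

a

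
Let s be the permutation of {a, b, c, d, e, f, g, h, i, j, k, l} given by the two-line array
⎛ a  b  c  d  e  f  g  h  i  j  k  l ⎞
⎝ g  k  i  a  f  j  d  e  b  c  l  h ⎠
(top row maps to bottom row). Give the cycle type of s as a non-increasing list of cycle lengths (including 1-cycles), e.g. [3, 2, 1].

[9, 3]

The disjoint cycles are (a, g, d)(b, k, l, h, e, f, j, c, i), with lengths 9, 3 in non-increasing order.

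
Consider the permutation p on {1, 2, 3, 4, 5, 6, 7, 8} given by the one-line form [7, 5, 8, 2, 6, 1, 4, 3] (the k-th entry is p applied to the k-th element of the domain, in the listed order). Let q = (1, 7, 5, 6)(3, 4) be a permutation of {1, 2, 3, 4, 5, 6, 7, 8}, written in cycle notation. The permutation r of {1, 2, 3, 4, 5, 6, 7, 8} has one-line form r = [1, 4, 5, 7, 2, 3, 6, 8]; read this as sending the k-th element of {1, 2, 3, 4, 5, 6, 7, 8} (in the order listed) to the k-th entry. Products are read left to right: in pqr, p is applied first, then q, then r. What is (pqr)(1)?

2

Apply the permutations in order: p(1) = 7, then q(7) = 5, then r(5) = 2. So (pqr)(1) = 2.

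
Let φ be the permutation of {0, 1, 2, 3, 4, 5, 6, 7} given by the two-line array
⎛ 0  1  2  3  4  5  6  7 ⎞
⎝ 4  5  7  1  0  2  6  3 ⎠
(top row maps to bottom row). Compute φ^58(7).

5

Tracing 7 → 3 → … returns to 7 after 5 steps, so 7 lies in a 5-cycle (1 5 2 7 3).
Since the cycle has length 5, φ^58 acts on it the same as φ^3 (58 mod 5 = 3).
Stepping 3 places around the cycle: 7 → 3 → 1 → 5.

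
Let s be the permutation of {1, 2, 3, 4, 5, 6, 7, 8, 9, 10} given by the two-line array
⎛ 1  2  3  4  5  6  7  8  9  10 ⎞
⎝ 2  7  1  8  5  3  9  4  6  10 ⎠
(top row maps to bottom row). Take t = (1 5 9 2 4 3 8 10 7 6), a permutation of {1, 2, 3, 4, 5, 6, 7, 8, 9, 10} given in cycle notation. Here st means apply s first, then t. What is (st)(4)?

First apply s: s(4) = 8, then t(8) = 10. Thus (st)(4) = 10.

10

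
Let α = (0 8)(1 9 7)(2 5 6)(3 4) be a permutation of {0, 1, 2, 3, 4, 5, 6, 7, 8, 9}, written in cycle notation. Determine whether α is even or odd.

even

The cycle lengths are 3, 3, 2, 2.
A cycle is odd iff its length is even; α has 2 even-length cycles, so sgn(α) = (−1)^2 and α is even.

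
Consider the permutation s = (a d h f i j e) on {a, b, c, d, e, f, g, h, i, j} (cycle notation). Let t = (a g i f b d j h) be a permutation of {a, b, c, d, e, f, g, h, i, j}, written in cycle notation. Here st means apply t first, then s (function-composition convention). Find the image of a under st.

g

t(a) = g, then s(g) = g; composing gives (st)(a) = g.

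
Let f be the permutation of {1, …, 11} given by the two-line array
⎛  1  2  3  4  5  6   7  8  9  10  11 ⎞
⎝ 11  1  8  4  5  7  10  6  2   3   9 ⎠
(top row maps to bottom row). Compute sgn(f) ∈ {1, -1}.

-1

In disjoint-cycle form the cycle lengths are 5, 4, 1, 1.
A cycle of length ℓ contributes ℓ−1 transpositions, so f is a product of 4 + 3 = 7 transpositions — odd.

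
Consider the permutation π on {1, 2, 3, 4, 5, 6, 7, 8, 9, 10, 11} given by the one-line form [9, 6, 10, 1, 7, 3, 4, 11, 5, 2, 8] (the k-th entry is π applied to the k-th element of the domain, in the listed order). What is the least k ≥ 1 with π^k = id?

Decomposing into disjoint cycles gives cycle lengths 5, 4, 2.
The order is lcm(5, 4, 2) = 20.

20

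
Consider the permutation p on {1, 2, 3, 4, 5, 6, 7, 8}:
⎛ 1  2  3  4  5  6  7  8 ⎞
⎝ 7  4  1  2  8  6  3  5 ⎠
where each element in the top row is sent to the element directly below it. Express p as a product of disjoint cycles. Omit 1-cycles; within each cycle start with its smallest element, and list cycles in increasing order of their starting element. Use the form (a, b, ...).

(1, 7, 3)(2, 4)(5, 8)

Start at 1 and follow images: 1 → 7 → 3 → 1, giving the cycle (1, 7, 3).
Continuing from each remaining unvisited element yields (1, 7, 3)(2, 4)(5, 8).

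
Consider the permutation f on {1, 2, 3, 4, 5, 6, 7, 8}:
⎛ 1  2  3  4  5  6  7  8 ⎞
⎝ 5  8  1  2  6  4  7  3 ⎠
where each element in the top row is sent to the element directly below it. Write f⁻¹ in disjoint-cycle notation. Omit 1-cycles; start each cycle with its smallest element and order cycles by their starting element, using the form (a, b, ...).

First write f in disjoint cycles: (1, 5, 6, 4, 2, 8, 3).
The inverse reverses every cycle; in canonical form, f⁻¹ = (1, 3, 8, 2, 4, 6, 5).

(1, 3, 8, 2, 4, 6, 5)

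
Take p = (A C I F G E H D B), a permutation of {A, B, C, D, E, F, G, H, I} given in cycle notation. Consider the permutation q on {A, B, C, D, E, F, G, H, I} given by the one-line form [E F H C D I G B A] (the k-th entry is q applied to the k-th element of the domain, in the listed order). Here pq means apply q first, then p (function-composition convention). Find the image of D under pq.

q(D) = C, then p(C) = I; composing gives (pq)(D) = I.

I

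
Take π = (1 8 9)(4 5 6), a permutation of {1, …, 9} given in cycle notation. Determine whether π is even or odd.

even

The cycle lengths are 3, 3, 1, 1, 1.
A cycle is odd iff its length is even; π has 0 even-length cycles, so sgn(π) = (−1)^0 and π is even.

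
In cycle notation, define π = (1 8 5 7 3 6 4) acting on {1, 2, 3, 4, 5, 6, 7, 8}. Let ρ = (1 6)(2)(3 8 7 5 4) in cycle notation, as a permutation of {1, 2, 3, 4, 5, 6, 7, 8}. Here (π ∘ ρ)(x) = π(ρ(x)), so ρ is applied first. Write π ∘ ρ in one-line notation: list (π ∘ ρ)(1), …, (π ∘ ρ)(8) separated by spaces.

(π ∘ ρ)(x) = π(ρ(x)). Computing each image: π(ρ(1)) = π(6) = 4, π(ρ(2)) = π(2) = 2, π(ρ(3)) = π(8) = 5, π(ρ(4)) = π(3) = 6, π(ρ(5)) = π(4) = 1, π(ρ(6)) = π(1) = 8, π(ρ(7)) = π(5) = 7, π(ρ(8)) = π(7) = 3.
Hence π ∘ ρ = [4 2 5 6 1 8 7 3].

4 2 5 6 1 8 7 3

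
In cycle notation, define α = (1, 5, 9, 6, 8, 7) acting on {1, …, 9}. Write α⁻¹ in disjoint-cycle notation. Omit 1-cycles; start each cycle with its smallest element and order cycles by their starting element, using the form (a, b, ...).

Inverting a permutation written in cycle notation just reverses the order within every cycle.
Reversing each cycle of α and rotating so the smallest element leads gives (1, 7, 8, 6, 9, 5).

(1, 7, 8, 6, 9, 5)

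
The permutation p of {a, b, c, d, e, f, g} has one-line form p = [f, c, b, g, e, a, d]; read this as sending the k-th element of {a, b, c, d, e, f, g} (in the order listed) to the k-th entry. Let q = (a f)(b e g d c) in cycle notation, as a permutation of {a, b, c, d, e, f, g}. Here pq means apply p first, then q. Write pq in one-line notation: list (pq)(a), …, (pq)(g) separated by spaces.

(pq)(x) = q(p(x)). Computing each image: q(p(a)) = q(f) = a, q(p(b)) = q(c) = b, q(p(c)) = q(b) = e, q(p(d)) = q(g) = d, q(p(e)) = q(e) = g, q(p(f)) = q(a) = f, q(p(g)) = q(d) = c.
Hence pq = [a b e d g f c].

a b e d g f c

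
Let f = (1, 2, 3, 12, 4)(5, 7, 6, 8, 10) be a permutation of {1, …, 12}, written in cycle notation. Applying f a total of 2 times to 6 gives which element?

6 lies in the 5-cycle (5, 7, 6, 8, 10).
Stepping 2 places around the cycle: 6 → 8 → 10.

10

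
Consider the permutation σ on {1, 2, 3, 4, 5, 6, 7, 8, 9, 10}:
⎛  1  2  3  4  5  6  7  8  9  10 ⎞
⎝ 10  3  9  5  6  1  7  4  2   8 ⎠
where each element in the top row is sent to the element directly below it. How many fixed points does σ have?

The fixed points (elements with σ(x) = x) are {7}, so there is 1.

1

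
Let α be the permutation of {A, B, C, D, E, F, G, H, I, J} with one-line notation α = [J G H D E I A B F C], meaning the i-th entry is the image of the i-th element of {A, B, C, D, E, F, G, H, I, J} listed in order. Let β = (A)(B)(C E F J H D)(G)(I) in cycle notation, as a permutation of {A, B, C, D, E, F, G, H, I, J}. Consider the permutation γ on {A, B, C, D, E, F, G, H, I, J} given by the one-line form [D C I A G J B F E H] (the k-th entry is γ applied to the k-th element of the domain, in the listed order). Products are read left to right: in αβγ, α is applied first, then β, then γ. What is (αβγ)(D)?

I

Chase D: α(D) = D; β(D) = C; γ(C) = I. Hence (αβγ)(D) = I.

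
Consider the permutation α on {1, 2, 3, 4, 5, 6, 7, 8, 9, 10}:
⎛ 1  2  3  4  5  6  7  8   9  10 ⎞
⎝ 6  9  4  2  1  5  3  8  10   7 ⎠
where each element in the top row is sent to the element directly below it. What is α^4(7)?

Tracing 7 → 3 → … returns to 7 after 6 steps, so 7 lies in a 6-cycle (2 9 10 7 3 4).
Stepping 4 places around the cycle: 7 → 3 → 4 → 2 → 9.

9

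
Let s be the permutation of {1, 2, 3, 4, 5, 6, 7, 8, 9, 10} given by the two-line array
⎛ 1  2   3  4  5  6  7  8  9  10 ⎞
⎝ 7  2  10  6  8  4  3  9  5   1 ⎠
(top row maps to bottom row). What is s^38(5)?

Tracing 5 → 8 → … returns to 5 after 3 steps, so 5 lies in a 3-cycle (5 8 9).
On a 3-cycle, s^3 is the identity, so s^38 = s^2 there (38 ≡ 2 mod 3).
Advancing 2 steps from 5: 5 → 8 → 9.

9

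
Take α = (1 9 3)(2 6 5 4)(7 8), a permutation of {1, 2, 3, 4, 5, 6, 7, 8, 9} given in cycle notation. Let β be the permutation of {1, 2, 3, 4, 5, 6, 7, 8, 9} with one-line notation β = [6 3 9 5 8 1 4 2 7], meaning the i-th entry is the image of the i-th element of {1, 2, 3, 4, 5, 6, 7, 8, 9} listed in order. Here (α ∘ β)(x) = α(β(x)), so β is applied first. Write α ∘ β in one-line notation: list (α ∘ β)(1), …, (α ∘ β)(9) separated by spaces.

5 1 3 4 7 9 2 6 8

(α ∘ β)(x) = α(β(x)). Computing each image: α(β(1)) = α(6) = 5, α(β(2)) = α(3) = 1, α(β(3)) = α(9) = 3, α(β(4)) = α(5) = 4, α(β(5)) = α(8) = 7, α(β(6)) = α(1) = 9, α(β(7)) = α(4) = 2, α(β(8)) = α(2) = 6, α(β(9)) = α(7) = 8.
Hence α ∘ β = [5 1 3 4 7 9 2 6 8].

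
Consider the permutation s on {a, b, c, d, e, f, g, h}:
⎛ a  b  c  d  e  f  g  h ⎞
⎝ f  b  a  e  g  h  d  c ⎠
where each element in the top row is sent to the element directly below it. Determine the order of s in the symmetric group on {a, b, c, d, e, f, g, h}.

Writing s as disjoint cycles, the cycle lengths are 4, 3, 1.
The order of s is the least common multiple of its cycle lengths: lcm(4, 3) = 12.

12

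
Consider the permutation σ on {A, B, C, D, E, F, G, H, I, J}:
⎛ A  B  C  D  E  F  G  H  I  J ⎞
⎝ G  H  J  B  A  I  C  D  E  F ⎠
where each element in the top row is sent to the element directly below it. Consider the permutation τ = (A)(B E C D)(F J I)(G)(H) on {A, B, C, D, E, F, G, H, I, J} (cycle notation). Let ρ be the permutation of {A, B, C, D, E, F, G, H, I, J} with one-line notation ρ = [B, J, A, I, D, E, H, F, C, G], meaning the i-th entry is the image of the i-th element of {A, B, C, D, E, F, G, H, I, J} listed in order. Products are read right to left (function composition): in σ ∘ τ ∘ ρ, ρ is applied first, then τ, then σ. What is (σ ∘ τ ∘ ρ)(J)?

C

Chase J: ρ(J) = G; τ(G) = G; σ(G) = C. Hence (σ ∘ τ ∘ ρ)(J) = C.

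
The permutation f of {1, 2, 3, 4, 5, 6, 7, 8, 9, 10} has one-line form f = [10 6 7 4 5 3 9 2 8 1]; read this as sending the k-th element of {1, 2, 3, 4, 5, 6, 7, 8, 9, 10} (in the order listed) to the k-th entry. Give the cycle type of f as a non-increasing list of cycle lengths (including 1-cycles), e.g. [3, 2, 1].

[6, 2, 1, 1]

The disjoint cycles are (1, 10)(2, 6, 3, 7, 9, 8)(4)(5), with lengths 6, 2, 1, 1 in non-increasing order.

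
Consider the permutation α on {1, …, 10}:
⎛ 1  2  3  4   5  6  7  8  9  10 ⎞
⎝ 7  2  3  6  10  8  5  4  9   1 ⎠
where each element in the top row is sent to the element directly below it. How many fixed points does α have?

3

The fixed points (elements with α(x) = x) are {2, 3, 9}, so there are 3.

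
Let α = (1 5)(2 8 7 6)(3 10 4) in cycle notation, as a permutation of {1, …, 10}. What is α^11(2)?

6

2 lies in the 4-cycle (2 8 7 6).
On a 4-cycle, α^4 is the identity, so α^11 = α^3 there (11 ≡ 3 mod 4).
Advancing 3 steps from 2: 2 → 8 → 7 → 6.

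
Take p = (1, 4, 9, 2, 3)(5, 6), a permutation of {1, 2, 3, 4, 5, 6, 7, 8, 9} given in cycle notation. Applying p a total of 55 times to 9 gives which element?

9 lies in the 5-cycle (1, 4, 9, 2, 3).
On a 5-cycle, p^5 is the identity, so p^55 = p^0 there (55 ≡ 0 mod 5).
So p^55(9) = 9.

9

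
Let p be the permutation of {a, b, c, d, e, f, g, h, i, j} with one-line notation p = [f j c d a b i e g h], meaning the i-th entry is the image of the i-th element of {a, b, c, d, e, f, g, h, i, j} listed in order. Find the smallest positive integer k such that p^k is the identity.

The disjoint-cycle form of p has cycle lengths 6, 2, 1, 1.
Since disjoint cycles commute, ord(p) = lcm(6, 2) = 6.

6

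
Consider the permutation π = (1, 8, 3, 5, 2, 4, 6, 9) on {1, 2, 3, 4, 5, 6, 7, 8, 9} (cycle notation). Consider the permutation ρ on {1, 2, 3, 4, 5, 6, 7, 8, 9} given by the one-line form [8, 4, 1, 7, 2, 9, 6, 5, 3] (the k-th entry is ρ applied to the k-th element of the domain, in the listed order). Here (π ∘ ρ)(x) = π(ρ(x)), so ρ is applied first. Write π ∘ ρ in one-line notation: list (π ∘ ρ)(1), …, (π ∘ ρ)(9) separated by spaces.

For each element, apply ρ then π: 1 → 8 → 3; 2 → 4 → 6; 3 → 1 → 8; 4 → 7 → 7; 5 → 2 → 4; 6 → 9 → 1; 7 → 6 → 9; 8 → 5 → 2; 9 → 3 → 5.
So π ∘ ρ in one-line form is 3 6 8 7 4 1 9 2 5.

3 6 8 7 4 1 9 2 5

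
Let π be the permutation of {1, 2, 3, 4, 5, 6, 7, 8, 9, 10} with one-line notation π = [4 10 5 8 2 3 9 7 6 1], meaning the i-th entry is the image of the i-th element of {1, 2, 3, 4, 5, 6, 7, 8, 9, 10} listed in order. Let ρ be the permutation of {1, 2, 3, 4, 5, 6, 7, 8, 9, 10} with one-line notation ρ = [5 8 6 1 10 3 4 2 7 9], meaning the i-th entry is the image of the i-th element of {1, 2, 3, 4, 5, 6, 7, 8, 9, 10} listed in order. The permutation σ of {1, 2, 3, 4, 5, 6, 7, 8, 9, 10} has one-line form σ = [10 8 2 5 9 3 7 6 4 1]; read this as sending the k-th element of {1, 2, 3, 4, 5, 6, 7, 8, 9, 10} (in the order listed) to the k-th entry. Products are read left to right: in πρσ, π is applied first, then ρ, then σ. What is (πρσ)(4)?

8

Apply the permutations in order: π(4) = 8, then ρ(8) = 2, then σ(2) = 8. So (πρσ)(4) = 8.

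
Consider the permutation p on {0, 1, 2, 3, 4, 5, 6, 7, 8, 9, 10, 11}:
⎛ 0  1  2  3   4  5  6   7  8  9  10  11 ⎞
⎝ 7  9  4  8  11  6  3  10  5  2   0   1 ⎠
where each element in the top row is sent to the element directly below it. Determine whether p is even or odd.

In disjoint-cycle form the cycle lengths are 5, 4, 3.
A cycle is odd iff its length is even; p has 1 even-length cycle, so sgn(p) = (−1)^1 and p is odd.

odd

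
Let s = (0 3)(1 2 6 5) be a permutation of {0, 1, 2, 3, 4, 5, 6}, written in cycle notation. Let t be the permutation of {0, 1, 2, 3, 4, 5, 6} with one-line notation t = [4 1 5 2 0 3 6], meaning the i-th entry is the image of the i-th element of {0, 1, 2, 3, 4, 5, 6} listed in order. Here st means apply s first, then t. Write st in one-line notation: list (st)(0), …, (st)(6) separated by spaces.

2 5 6 4 0 1 3

(st)(x) = t(s(x)). Computing each image: t(s(0)) = t(3) = 2, t(s(1)) = t(2) = 5, t(s(2)) = t(6) = 6, t(s(3)) = t(0) = 4, t(s(4)) = t(4) = 0, t(s(5)) = t(1) = 1, t(s(6)) = t(5) = 3.
Hence st = [2 5 6 4 0 1 3].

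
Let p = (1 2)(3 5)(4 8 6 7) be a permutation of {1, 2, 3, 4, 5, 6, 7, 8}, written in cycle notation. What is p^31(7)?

7 lies in the 4-cycle (4 8 6 7).
Powers repeat with period 4 on this cycle, and 31 mod 4 = 3, so p^31(7) = p^3(7).
Advancing 3 steps from 7: 7 → 4 → 8 → 6.

6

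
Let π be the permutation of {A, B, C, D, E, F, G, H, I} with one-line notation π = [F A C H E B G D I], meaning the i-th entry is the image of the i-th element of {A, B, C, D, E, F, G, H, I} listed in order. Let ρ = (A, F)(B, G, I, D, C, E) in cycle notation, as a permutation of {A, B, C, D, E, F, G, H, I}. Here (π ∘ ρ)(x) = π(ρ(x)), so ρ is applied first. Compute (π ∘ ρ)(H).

D

First apply ρ: ρ(H) = H, then π(H) = D. Thus (π ∘ ρ)(H) = D.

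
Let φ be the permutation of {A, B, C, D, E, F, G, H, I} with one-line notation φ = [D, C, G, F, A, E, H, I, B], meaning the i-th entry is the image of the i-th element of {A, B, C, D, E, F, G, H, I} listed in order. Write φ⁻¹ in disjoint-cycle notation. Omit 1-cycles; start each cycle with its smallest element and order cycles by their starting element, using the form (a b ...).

The cycle decomposition of φ is (A D F E)(B C G H I).
The inverse reverses every cycle; in canonical form, φ⁻¹ = (A E F D)(B I H G C).

(A E F D)(B I H G C)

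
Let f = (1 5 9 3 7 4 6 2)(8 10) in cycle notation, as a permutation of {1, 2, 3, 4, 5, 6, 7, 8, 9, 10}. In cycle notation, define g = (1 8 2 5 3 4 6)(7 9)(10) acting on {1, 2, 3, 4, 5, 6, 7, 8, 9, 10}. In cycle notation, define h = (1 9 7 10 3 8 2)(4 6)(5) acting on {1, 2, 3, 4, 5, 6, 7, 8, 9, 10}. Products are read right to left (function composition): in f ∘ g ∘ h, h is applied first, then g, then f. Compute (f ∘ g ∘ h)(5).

7

(f ∘ g ∘ h)(5) = f(g(h(5))). h(5) = 5, then g(5) = 3, then f(3) = 7, so the result is 7.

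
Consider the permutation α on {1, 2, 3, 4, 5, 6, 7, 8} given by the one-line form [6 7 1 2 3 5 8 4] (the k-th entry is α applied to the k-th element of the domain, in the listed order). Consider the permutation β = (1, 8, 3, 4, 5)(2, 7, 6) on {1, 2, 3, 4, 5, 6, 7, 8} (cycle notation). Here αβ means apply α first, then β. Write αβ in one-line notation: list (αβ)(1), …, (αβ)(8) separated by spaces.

2 6 8 7 4 1 3 5

(αβ)(x) = β(α(x)). Computing each image: β(α(1)) = β(6) = 2, β(α(2)) = β(7) = 6, β(α(3)) = β(1) = 8, β(α(4)) = β(2) = 7, β(α(5)) = β(3) = 4, β(α(6)) = β(5) = 1, β(α(7)) = β(8) = 3, β(α(8)) = β(4) = 5.
Hence αβ = [2 6 8 7 4 1 3 5].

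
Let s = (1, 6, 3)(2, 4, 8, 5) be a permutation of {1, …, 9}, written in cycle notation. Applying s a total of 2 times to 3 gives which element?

3 lies in the 3-cycle (1, 6, 3).
Stepping 2 places around the cycle: 3 → 1 → 6.

6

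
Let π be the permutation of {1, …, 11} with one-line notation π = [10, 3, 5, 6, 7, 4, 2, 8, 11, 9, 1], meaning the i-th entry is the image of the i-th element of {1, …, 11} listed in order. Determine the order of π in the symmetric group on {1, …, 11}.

Writing π as disjoint cycles, the cycle lengths are 4, 4, 2, 1.
The order of π is the least common multiple of its cycle lengths: lcm(4, 4, 2) = 4.

4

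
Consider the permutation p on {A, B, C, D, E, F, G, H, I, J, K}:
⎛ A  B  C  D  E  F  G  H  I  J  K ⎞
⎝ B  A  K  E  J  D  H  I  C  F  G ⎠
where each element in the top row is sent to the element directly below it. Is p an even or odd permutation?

even

In disjoint-cycle form the cycle lengths are 5, 4, 2.
A cycle is odd iff its length is even; p has 2 even-length cycles, so sgn(p) = (−1)^2 and p is even.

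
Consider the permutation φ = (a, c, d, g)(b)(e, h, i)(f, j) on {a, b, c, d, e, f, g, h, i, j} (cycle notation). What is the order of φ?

12

The cycle type of φ is (4, 3, 2, 1).
The order of φ is the least common multiple of its cycle lengths: lcm(4, 3, 2) = 12.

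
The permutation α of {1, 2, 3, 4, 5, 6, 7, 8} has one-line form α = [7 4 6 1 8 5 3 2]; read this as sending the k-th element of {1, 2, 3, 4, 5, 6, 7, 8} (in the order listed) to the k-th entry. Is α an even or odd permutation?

odd

In disjoint-cycle form the cycle lengths are 8.
A cycle is odd iff its length is even; α has 1 even-length cycle, so sgn(α) = (−1)^1 and α is odd.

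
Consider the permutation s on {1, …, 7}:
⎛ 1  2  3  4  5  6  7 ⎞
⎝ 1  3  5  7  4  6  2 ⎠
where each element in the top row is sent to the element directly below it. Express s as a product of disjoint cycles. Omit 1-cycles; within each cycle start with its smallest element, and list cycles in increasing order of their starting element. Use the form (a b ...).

(2 3 5 4 7)

Start at 2 and follow images: 2 → 3 → 5 → 4 → 7 → 2, giving the cycle (2 3 5 4 7).
Continuing from each remaining unvisited element yields (2 3 5 4 7).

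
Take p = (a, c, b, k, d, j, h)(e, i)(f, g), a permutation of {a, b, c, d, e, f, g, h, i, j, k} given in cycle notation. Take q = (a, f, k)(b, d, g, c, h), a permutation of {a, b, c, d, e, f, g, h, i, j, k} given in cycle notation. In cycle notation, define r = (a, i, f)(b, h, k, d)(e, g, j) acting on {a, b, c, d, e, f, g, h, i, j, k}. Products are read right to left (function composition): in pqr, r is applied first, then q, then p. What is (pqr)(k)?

Chase k: r(k) = d; q(d) = g; p(g) = f. Hence (pqr)(k) = f.

f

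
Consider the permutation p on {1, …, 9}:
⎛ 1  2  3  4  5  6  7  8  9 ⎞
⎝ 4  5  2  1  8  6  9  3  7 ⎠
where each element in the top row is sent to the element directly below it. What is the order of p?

4

Decomposing into disjoint cycles gives cycle lengths 4, 2, 2, 1.
The order of p is the least common multiple of its cycle lengths: lcm(4, 2, 2) = 4.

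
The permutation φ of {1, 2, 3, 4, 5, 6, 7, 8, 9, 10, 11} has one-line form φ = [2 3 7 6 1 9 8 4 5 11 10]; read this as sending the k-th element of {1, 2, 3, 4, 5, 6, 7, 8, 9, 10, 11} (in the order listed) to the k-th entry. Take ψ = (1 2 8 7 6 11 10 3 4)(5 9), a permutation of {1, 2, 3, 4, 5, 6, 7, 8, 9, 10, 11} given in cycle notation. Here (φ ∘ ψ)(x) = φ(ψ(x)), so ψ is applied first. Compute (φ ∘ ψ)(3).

(φ ∘ ψ)(3) = φ(ψ(3)). ψ(3) = 4, then φ(4) = 6. So (φ ∘ ψ)(3) = 6.

6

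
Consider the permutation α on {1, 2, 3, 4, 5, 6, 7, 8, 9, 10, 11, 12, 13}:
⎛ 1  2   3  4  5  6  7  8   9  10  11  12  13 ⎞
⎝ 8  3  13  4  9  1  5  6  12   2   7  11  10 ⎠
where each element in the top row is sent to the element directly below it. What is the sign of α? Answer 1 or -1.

-1

In disjoint-cycle form the cycle lengths are 5, 4, 3, 1.
A cycle is odd iff its length is even; α has 1 even-length cycle, so sgn(α) = (−1)^1 and α is odd.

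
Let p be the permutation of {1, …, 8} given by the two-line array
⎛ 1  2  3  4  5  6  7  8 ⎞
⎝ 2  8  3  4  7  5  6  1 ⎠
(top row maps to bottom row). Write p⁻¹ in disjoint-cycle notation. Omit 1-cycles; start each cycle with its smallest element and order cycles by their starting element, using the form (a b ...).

(1 8 2)(5 6 7)

First write p in disjoint cycles: (1 2 8)(5 7 6).
Reversing each cycle (and rotating so the smallest element leads) gives p⁻¹ = (1 8 2)(5 6 7).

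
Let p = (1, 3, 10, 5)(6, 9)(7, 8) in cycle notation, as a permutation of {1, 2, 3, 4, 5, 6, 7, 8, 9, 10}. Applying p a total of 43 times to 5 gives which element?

5 lies in the 4-cycle (1, 3, 10, 5).
Powers repeat with period 4 on this cycle, and 43 mod 4 = 3, so p^43(5) = p^3(5).
Advancing 3 steps from 5: 5 → 1 → 3 → 10.

10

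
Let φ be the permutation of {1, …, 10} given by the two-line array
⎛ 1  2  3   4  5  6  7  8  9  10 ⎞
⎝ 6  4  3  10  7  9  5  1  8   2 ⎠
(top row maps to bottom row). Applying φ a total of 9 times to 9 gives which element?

Tracing 9 → 8 → … returns to 9 after 4 steps, so 9 lies in a 4-cycle (1 6 9 8).
Since the cycle has length 4, φ^9 acts on it the same as φ^1 (9 mod 4 = 1).
Stepping 1 place around the cycle: 9 → 8.

8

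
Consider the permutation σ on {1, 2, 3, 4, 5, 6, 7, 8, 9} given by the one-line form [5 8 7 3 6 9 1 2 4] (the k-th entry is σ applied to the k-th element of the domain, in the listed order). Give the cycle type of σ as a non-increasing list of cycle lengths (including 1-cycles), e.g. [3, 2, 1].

The disjoint cycles are (1, 5, 6, 9, 4, 3, 7)(2, 8), with lengths 7, 2 in non-increasing order.

[7, 2]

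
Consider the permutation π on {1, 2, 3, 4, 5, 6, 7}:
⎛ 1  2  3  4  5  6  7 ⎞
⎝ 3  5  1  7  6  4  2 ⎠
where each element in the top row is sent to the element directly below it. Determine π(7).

2

The entry below 7 in the array is 2, so π(7) = 2.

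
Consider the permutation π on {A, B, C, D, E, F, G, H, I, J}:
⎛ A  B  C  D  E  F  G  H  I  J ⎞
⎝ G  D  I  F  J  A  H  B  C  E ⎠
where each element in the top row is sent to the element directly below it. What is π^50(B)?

Tracing B → D → … returns to B after 6 steps, so B lies in a 6-cycle (A, G, H, B, D, F).
Since the cycle has length 6, π^50 acts on it the same as π^2 (50 mod 6 = 2).
Stepping 2 places around the cycle: B → D → F.

F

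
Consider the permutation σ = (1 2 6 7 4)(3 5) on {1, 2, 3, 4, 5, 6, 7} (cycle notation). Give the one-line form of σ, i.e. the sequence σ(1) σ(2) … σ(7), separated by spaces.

Image by image: 1→2, 2→6, 3→5, 4→1, 5→3, 6→7, 7→4.
So the one-line form is 2 6 5 1 3 7 4.

2 6 5 1 3 7 4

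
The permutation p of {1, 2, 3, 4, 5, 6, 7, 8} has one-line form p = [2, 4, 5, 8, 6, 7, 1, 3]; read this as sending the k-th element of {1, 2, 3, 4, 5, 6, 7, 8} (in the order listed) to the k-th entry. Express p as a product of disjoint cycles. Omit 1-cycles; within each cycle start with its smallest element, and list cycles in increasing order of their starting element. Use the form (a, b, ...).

(1, 2, 4, 8, 3, 5, 6, 7)

Start at 1 and follow images: 1 → 2 → 4 → 8 → 3 → 5 → 6 → 7 → 1, giving the cycle (1, 2, 4, 8, 3, 5, 6, 7).
Continuing from each remaining unvisited element yields (1, 2, 4, 8, 3, 5, 6, 7).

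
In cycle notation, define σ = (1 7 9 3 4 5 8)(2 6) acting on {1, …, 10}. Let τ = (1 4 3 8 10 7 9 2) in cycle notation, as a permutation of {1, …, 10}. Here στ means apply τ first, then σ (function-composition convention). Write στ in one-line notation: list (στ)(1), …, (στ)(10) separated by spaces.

5 7 1 4 8 2 3 10 6 9

(στ)(x) = σ(τ(x)). Computing each image: σ(τ(1)) = σ(4) = 5, σ(τ(2)) = σ(1) = 7, σ(τ(3)) = σ(8) = 1, σ(τ(4)) = σ(3) = 4, σ(τ(5)) = σ(5) = 8, σ(τ(6)) = σ(6) = 2, σ(τ(7)) = σ(9) = 3, σ(τ(8)) = σ(10) = 10, σ(τ(9)) = σ(2) = 6, σ(τ(10)) = σ(7) = 9.
Hence στ = [5 7 1 4 8 2 3 10 6 9].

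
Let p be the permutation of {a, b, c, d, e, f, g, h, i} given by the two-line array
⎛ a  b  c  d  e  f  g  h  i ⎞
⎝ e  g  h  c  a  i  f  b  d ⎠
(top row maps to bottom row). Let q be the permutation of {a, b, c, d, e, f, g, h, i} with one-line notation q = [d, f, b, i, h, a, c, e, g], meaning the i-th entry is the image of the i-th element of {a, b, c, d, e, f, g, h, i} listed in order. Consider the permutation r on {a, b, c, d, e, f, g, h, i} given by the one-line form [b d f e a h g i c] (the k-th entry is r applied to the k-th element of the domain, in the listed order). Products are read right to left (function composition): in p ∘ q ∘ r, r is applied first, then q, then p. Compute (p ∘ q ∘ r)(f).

a

(p ∘ q ∘ r)(f) = p(q(r(f))). r(f) = h, then q(h) = e, then p(e) = a, so the result is a.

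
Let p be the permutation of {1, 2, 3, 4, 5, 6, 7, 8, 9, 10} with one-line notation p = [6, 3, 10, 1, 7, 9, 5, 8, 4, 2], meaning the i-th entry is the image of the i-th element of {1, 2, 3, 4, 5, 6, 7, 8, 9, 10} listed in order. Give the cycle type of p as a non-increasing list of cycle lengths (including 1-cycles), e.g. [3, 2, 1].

The disjoint cycles are (1 6 9 4)(2 3 10)(5 7)(8), with lengths 4, 3, 2, 1 in non-increasing order.

[4, 3, 2, 1]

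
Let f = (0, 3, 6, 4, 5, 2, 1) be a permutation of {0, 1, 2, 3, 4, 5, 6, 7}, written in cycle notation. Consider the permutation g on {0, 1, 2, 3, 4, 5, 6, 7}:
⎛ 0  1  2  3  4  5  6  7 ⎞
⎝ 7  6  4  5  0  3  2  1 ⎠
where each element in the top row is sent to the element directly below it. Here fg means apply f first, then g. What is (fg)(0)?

f(0) = 3, then g(3) = 5; composing gives (fg)(0) = 5.

5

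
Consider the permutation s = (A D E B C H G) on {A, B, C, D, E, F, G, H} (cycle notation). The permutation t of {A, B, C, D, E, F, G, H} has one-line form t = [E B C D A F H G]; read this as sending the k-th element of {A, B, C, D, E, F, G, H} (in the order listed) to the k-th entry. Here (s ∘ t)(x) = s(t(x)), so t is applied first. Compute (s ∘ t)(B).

C

t(B) = B, then s(B) = C; composing gives (s ∘ t)(B) = C.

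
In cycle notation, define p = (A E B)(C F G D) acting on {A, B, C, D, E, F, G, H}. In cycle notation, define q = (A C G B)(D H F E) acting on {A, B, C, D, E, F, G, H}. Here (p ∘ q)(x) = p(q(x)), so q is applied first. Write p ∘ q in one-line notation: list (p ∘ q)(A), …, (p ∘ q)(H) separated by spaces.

For each element, apply q then p: A → C → F; B → A → E; C → G → D; D → H → H; E → D → C; F → E → B; G → B → A; H → F → G.
So p ∘ q in one-line form is F E D H C B A G.

F E D H C B A G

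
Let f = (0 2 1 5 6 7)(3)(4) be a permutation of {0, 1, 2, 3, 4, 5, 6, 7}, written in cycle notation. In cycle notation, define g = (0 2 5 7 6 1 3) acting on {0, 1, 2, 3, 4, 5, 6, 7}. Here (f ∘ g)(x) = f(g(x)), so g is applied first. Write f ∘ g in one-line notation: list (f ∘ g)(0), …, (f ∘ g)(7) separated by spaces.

1 3 6 2 4 0 5 7

Chase each element through g then f: 0 → 2 → 1; 1 → 3 → 3; 2 → 5 → 6; 3 → 0 → 2; 4 → 4 → 4; 5 → 7 → 0; 6 → 1 → 5; 7 → 6 → 7.
So f ∘ g in one-line form is 1 3 6 2 4 0 5 7.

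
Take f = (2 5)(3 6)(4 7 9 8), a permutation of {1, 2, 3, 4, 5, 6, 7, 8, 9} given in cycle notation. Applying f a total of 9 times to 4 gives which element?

4 lies in the 4-cycle (4 7 9 8).
On a 4-cycle, f^4 is the identity, so f^9 = f^1 there (9 ≡ 1 mod 4).
Advancing 1 step from 4: 4 → 7.

7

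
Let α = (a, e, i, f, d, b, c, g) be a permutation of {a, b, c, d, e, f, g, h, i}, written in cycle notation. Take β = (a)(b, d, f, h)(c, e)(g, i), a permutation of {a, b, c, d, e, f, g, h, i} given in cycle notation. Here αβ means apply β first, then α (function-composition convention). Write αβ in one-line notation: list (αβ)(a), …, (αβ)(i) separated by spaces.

(αβ)(x) = α(β(x)). Computing each image: α(β(a)) = α(a) = e, α(β(b)) = α(d) = b, α(β(c)) = α(e) = i, α(β(d)) = α(f) = d, α(β(e)) = α(c) = g, α(β(f)) = α(h) = h, α(β(g)) = α(i) = f, α(β(h)) = α(b) = c, α(β(i)) = α(g) = a.
Hence αβ = [e b i d g h f c a].

e b i d g h f c a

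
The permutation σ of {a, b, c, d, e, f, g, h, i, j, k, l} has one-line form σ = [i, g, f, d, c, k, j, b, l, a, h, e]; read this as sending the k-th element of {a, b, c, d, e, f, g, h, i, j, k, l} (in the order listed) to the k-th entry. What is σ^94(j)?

Tracing j → a → … returns to j after 11 steps, so j lies in an 11-cycle (a i l e c f k h b g j).
Powers repeat with period 11 on this cycle, and 94 mod 11 = 6, so σ^94(j) = σ^6(j).
Advancing 6 steps from j: j → a → i → l → e → c → f.

f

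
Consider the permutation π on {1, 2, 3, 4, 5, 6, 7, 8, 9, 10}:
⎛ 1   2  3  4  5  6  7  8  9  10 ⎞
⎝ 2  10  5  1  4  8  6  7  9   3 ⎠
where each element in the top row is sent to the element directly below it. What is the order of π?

6

The disjoint-cycle form of π has cycle lengths 6, 3, 1.
The order of π is the least common multiple of its cycle lengths: lcm(6, 3) = 6.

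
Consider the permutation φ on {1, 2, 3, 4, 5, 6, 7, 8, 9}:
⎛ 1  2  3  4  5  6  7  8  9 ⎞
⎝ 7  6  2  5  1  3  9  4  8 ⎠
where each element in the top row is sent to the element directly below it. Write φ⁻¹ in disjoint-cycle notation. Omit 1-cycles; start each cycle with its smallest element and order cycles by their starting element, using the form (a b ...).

(1 5 4 8 9 7)(2 3 6)

The cycle decomposition of φ is (1 7 9 8 4 5)(2 6 3).
Reversing each cycle (and rotating so the smallest element leads) gives φ⁻¹ = (1 5 4 8 9 7)(2 3 6).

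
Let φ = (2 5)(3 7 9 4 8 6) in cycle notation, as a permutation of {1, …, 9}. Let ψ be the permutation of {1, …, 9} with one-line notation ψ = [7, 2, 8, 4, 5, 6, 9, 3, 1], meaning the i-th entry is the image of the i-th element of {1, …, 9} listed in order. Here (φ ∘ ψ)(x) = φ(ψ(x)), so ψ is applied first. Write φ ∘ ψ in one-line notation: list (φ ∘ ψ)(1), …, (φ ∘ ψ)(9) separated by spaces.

For each element, apply ψ then φ: 1 → 7 → 9; 2 → 2 → 5; 3 → 8 → 6; 4 → 4 → 8; 5 → 5 → 2; 6 → 6 → 3; 7 → 9 → 4; 8 → 3 → 7; 9 → 1 → 1.
Collecting the images, φ ∘ ψ = [9 5 6 8 2 3 4 7 1].

9 5 6 8 2 3 4 7 1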